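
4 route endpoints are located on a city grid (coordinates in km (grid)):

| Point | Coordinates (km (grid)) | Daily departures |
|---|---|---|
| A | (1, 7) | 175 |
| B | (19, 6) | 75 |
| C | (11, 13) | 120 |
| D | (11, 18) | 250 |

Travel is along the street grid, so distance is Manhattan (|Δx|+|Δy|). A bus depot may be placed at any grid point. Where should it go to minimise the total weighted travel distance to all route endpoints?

Manhattan distance separates: Σwᵢ(|x−xᵢ|+|y−yᵢ|) = Σwᵢ|x−xᵢ| + Σwᵢ|y−yᵢ|, so x and y are optimised independently as 1-D weighted medians.
Total weight W = 620; half = 310.
x-coordinate, sorted with cumulative weight:
  x=1 (A, w=175) cum 175
  x=11 (C, w=120) cum 295
  x=11 (D, w=250) cum 545  ← median
  x=19 (B, w=75) cum 620
⇒ x* = 11
y-coordinate, sorted with cumulative weight:
  y=6 (B, w=75) cum 75
  y=7 (A, w=175) cum 250
  y=13 (C, w=120) cum 370  ← median
  y=18 (D, w=250) cum 620
⇒ y* = 13

(11, 13)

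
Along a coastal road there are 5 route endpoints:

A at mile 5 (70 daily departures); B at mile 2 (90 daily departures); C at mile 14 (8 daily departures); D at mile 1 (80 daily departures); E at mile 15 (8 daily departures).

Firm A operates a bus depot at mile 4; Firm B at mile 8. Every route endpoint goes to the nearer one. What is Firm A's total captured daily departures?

The indifferent point is the midpoint (4+8)/2 = 6; route endpoints left of it (closer to Firm A at 4) go to Firm A, those right go to Firm B.
  D at 1 (w=80) → Firm A
  B at 2 (w=90) → Firm A
  A at 5 (w=70) → Firm A
  C at 14 (w=8) → Firm B
  E at 15 (w=8) → Firm B
Firm A captures 240; Firm B captures 16.

240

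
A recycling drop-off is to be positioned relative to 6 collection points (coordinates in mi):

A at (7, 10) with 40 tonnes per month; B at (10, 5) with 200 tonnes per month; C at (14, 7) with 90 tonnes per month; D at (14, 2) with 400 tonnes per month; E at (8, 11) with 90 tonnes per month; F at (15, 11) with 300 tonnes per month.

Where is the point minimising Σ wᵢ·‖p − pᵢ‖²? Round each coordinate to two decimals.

The minimiser of Σwᵢ‖p−pᵢ‖² is the weighted centroid p* = (Σwᵢpᵢ)/(Σwᵢ).
Σwᵢ = 1120.
Σwᵢxᵢ = 40·7 + 200·10 + 90·14 + 400·14 + 90·8 + 300·15 = 14360.
Σwᵢyᵢ = 40·10 + 200·5 + 90·7 + 400·2 + 90·11 + 300·11 = 7120.
x* = 14360/1120 = 12.82, y* = 7120/1120 = 6.36.

(12.82, 6.36)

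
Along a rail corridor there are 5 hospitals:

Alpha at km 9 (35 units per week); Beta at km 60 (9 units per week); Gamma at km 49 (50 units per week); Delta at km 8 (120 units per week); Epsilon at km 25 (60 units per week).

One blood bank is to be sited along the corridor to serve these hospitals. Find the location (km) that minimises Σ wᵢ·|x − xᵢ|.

For a sum of weighted absolute distances on a line, the optimum is the weighted median (not the mean). Total weight W = 274; half-weight = 137.
Sort by position and accumulate weight:
  km 8 (Delta, w=120) → cum 120
  km 9 (Alpha, w=35) → cum 155  ≥ 137 → median here
  km 25 (Epsilon, w=60) → cum 215
  km 49 (Gamma, w=50) → cum 265
  km 60 (Beta, w=9) → cum 274
Optimal location: km 9.

x = 9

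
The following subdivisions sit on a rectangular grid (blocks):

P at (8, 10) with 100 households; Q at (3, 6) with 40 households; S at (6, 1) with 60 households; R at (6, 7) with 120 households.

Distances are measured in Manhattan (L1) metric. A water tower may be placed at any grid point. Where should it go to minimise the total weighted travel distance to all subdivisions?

Manhattan distance separates: Σwᵢ(|x−xᵢ|+|y−yᵢ|) = Σwᵢ|x−xᵢ| + Σwᵢ|y−yᵢ|, so x and y are optimised independently as 1-D weighted medians.
Total weight W = 320; half = 160.
x-coordinate, sorted with cumulative weight:
  x=3 (Q, w=40) cum 40
  x=6 (S, w=60) cum 100
  x=6 (R, w=120) cum 220  ← median
  x=8 (P, w=100) cum 320
⇒ x* = 6
y-coordinate, sorted with cumulative weight:
  y=1 (S, w=60) cum 60
  y=6 (Q, w=40) cum 100
  y=7 (R, w=120) cum 220  ← median
  y=10 (P, w=100) cum 320
⇒ y* = 7

(6, 7)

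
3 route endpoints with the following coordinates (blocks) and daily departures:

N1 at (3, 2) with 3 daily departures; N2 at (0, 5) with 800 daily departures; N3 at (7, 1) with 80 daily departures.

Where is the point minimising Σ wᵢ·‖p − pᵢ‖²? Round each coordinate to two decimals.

(0.64, 4.63)

The minimiser of Σwᵢ‖p−pᵢ‖² is the weighted centroid p* = (Σwᵢpᵢ)/(Σwᵢ).
Σwᵢ = 883.
Σwᵢxᵢ = 3·3 + 800·0 + 80·7 = 569.
Σwᵢyᵢ = 3·2 + 800·5 + 80·1 = 4086.
x* = 569/883 = 0.64, y* = 4086/883 = 4.63.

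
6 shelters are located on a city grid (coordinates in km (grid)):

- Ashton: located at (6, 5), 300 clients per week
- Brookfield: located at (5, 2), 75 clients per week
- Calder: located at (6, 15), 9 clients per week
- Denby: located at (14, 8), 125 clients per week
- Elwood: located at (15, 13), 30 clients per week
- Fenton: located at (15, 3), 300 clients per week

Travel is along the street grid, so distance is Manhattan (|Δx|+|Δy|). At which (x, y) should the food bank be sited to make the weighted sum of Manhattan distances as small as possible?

Manhattan distance separates: Σwᵢ(|x−xᵢ|+|y−yᵢ|) = Σwᵢ|x−xᵢ| + Σwᵢ|y−yᵢ|, so x and y are optimised independently as 1-D weighted medians.
Total weight W = 839; half = 419.5.
x-coordinate, sorted with cumulative weight:
  x=5 (Brookfield, w=75) cum 75
  x=6 (Ashton, w=300) cum 375
  x=6 (Calder, w=9) cum 384
  x=14 (Denby, w=125) cum 509  ← median
  x=15 (Elwood, w=30) cum 539
  x=15 (Fenton, w=300) cum 839
⇒ x* = 14
y-coordinate, sorted with cumulative weight:
  y=2 (Brookfield, w=75) cum 75
  y=3 (Fenton, w=300) cum 375
  y=5 (Ashton, w=300) cum 675  ← median
  y=8 (Denby, w=125) cum 800
  y=13 (Elwood, w=30) cum 830
  y=15 (Calder, w=9) cum 839
⇒ y* = 5

(14, 5)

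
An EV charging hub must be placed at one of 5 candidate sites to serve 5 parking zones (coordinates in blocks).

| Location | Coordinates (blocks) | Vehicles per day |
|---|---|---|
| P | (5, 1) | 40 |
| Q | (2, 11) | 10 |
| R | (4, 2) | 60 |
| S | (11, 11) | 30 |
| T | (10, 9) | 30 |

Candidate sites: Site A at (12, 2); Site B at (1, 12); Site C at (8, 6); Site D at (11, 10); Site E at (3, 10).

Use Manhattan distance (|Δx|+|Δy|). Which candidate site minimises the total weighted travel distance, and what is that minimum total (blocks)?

Total weighted distance at each candidate:
  Site A (12, 2): total = 1560
  Site B (1, 12): total = 2090
  Site C (8, 6): total = 1300
  Site D (11, 10): total = 1690
  Site E (3, 10): total = 1510
Minimum is at Site C with total 1300 blocks.

Site C, total 1300 blocks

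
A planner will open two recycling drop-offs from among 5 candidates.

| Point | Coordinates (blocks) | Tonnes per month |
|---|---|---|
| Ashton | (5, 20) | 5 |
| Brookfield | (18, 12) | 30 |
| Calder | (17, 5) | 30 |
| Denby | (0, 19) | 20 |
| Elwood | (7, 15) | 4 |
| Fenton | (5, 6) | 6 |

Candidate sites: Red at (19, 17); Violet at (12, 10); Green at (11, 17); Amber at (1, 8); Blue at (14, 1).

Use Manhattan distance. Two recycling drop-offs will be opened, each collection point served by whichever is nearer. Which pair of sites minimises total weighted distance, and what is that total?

Evaluate every pair (each demand assigned to the nearer of the two):
  {Violet, Green}: total = 935
  {Violet, Amber}: total = 936
  {Green, Blue}: total = 983
  {Red, Amber}: total = 1008
  {Red, Green}: total = 1031
  {Red, Blue}: total = 1035
  {Violet, Blue}: total = 1061
  {Amber, Blue}: total = 1068
  {Red, Violet}: total = 1091
  {Green, Amber}: total = 1245
Best pair: {Violet, Green} with total 935.

{Violet, Green}, total 935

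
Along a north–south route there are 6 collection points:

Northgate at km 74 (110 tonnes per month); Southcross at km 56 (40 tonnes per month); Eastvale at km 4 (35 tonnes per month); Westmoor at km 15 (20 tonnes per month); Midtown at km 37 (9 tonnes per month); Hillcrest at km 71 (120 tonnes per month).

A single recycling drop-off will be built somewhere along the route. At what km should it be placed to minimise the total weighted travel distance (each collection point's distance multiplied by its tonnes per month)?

For a sum of weighted absolute distances on a line, the optimum is the weighted median (not the mean). Total weight W = 334; half-weight = 167.
Sort by position and accumulate weight:
  km 4 (Eastvale, w=35) → cum 35
  km 15 (Westmoor, w=20) → cum 55
  km 37 (Midtown, w=9) → cum 64
  km 56 (Southcross, w=40) → cum 104
  km 71 (Hillcrest, w=120) → cum 224  ≥ 167 → median here
  km 74 (Northgate, w=110) → cum 334
Optimal location: km 71.

x = 71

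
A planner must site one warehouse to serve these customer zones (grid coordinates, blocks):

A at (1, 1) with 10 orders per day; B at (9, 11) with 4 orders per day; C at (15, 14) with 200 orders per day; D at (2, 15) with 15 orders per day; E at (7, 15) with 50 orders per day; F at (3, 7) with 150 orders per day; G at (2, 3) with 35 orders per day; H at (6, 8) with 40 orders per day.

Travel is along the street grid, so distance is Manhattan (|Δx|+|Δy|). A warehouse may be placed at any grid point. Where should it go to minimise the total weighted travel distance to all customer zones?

(7, 14)

Manhattan distance separates: Σwᵢ(|x−xᵢ|+|y−yᵢ|) = Σwᵢ|x−xᵢ| + Σwᵢ|y−yᵢ|, so x and y are optimised independently as 1-D weighted medians.
Total weight W = 504; half = 252.
x-coordinate, sorted with cumulative weight:
  x=1 (A, w=10) cum 10
  x=2 (D, w=15) cum 25
  x=2 (G, w=35) cum 60
  x=3 (F, w=150) cum 210
  x=6 (H, w=40) cum 250
  x=7 (E, w=50) cum 300  ← median
  x=9 (B, w=4) cum 304
  x=15 (C, w=200) cum 504
⇒ x* = 7
y-coordinate, sorted with cumulative weight:
  y=1 (A, w=10) cum 10
  y=3 (G, w=35) cum 45
  y=7 (F, w=150) cum 195
  y=8 (H, w=40) cum 235
  y=11 (B, w=4) cum 239
  y=14 (C, w=200) cum 439  ← median
  y=15 (D, w=15) cum 454
  y=15 (E, w=50) cum 504
⇒ y* = 14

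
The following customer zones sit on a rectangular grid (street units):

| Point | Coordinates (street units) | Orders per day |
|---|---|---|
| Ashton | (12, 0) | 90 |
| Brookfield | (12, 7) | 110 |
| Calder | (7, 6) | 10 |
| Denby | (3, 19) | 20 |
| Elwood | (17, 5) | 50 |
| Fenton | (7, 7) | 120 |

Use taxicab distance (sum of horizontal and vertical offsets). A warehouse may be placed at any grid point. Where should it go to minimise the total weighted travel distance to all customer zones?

Manhattan distance separates: Σwᵢ(|x−xᵢ|+|y−yᵢ|) = Σwᵢ|x−xᵢ| + Σwᵢ|y−yᵢ|, so x and y are optimised independently as 1-D weighted medians.
Total weight W = 400; half = 200.
x-coordinate, sorted with cumulative weight:
  x=3 (Denby, w=20) cum 20
  x=7 (Calder, w=10) cum 30
  x=7 (Fenton, w=120) cum 150
  x=12 (Ashton, w=90) cum 240  ← median
  x=12 (Brookfield, w=110) cum 350
  x=17 (Elwood, w=50) cum 400
⇒ x* = 12
y-coordinate, sorted with cumulative weight:
  y=0 (Ashton, w=90) cum 90
  y=5 (Elwood, w=50) cum 140
  y=6 (Calder, w=10) cum 150
  y=7 (Brookfield, w=110) cum 260  ← median
  y=7 (Fenton, w=120) cum 380
  y=19 (Denby, w=20) cum 400
⇒ y* = 7

(12, 7)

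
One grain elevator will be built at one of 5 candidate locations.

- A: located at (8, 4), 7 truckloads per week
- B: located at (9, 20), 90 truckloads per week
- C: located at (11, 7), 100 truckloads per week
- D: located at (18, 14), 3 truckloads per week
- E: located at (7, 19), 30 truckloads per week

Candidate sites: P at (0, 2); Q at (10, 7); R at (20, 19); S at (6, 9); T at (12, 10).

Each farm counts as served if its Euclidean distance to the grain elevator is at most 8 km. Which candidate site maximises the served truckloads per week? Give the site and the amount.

T, covering 110

Coverage radius r = 8 km; a point is covered iff (Δx)²+(Δy)² ≤ 8² = 64.
  P (0, 2): covers {none} → 0
  Q (10, 7): covers {A, C} → 107
  R (20, 19): covers {D} → 3
  S (6, 9): covers {A, C} → 107
  T (12, 10): covers {A, C, D} → 110
Maximum coverage at T: 110 truckloads per week.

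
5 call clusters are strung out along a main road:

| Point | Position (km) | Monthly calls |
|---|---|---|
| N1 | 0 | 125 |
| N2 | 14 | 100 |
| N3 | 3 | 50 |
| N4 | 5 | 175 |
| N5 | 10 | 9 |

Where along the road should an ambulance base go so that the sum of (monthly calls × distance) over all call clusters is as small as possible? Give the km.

x = 5

For a sum of weighted absolute distances on a line, the optimum is the weighted median (not the mean). Total weight W = 459; half-weight = 229.5.
Sort by position and accumulate weight:
  km 0 (N1, w=125) → cum 125
  km 3 (N3, w=50) → cum 175
  km 5 (N4, w=175) → cum 350  ≥ 229.5 → median here
  km 10 (N5, w=9) → cum 359
  km 14 (N2, w=100) → cum 459
Optimal location: km 5.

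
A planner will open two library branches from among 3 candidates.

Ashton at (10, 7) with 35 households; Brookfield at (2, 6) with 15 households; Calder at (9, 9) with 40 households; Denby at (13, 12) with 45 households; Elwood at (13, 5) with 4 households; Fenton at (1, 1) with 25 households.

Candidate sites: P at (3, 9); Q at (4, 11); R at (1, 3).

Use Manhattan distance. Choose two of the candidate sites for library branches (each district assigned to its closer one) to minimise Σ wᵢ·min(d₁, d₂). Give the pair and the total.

Evaluate every pair (each demand assigned to the nearer of the two):
  {Q, R}: total = 1246
  {P, R}: total = 1306
  {P, Q}: total = 1371
Best pair: {Q, R} with total 1246.

{Q, R}, total 1246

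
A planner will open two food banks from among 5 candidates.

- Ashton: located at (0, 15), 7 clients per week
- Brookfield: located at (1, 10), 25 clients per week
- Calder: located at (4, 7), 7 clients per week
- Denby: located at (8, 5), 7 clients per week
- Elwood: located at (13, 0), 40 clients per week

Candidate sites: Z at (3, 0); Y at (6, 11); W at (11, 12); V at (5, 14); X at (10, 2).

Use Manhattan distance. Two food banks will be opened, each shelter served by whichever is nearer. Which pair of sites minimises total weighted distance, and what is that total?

Evaluate every pair (each demand assigned to the nearer of the two):
  {Y, X}: total = 497
  {V, X}: total = 533
  {W, X}: total = 710
  {Z, X}: total = 717
  {Z, Y}: total = 718
  {Z, V}: total = 768
  {Y, W}: total = 878
  {Z, W}: total = 924
  {W, V}: total = 928
  {Y, V}: total = 1010
Best pair: {Y, X} with total 497.

{Y, X}, total 497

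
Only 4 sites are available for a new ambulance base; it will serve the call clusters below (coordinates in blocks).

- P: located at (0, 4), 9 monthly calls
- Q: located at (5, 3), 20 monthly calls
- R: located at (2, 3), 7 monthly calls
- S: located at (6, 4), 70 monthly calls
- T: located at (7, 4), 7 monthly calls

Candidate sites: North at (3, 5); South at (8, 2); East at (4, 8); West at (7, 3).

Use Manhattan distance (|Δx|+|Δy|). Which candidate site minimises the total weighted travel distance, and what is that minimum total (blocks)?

West, total 294 blocks

Total weighted distance at each candidate:
  North (3, 5): total = 452
  South (8, 2): total = 520
  East (4, 8): total = 710
  West (7, 3): total = 294
Minimum is at West with total 294 blocks.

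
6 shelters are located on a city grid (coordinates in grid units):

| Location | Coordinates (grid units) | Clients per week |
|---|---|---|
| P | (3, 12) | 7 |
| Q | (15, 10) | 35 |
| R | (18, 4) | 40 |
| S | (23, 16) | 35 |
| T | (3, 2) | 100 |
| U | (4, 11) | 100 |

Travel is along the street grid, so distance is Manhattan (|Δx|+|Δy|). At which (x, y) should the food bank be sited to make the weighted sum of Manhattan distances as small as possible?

(4, 10)

Manhattan distance separates: Σwᵢ(|x−xᵢ|+|y−yᵢ|) = Σwᵢ|x−xᵢ| + Σwᵢ|y−yᵢ|, so x and y are optimised independently as 1-D weighted medians.
Total weight W = 317; half = 158.5.
x-coordinate, sorted with cumulative weight:
  x=3 (P, w=7) cum 7
  x=3 (T, w=100) cum 107
  x=4 (U, w=100) cum 207  ← median
  x=15 (Q, w=35) cum 242
  x=18 (R, w=40) cum 282
  x=23 (S, w=35) cum 317
⇒ x* = 4
y-coordinate, sorted with cumulative weight:
  y=2 (T, w=100) cum 100
  y=4 (R, w=40) cum 140
  y=10 (Q, w=35) cum 175  ← median
  y=11 (U, w=100) cum 275
  y=12 (P, w=7) cum 282
  y=16 (S, w=35) cum 317
⇒ y* = 10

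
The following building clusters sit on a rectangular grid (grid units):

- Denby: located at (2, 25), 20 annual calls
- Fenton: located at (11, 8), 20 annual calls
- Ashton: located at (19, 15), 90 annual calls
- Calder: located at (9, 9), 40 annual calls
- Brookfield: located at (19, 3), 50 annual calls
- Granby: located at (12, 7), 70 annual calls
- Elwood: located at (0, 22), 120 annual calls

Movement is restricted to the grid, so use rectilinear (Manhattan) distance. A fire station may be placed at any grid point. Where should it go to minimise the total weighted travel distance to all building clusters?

(12, 15)

Manhattan distance separates: Σwᵢ(|x−xᵢ|+|y−yᵢ|) = Σwᵢ|x−xᵢ| + Σwᵢ|y−yᵢ|, so x and y are optimised independently as 1-D weighted medians.
Total weight W = 410; half = 205.
x-coordinate, sorted with cumulative weight:
  x=0 (Elwood, w=120) cum 120
  x=2 (Denby, w=20) cum 140
  x=9 (Calder, w=40) cum 180
  x=11 (Fenton, w=20) cum 200
  x=12 (Granby, w=70) cum 270  ← median
  x=19 (Ashton, w=90) cum 360
  x=19 (Brookfield, w=50) cum 410
⇒ x* = 12
y-coordinate, sorted with cumulative weight:
  y=3 (Brookfield, w=50) cum 50
  y=7 (Granby, w=70) cum 120
  y=8 (Fenton, w=20) cum 140
  y=9 (Calder, w=40) cum 180
  y=15 (Ashton, w=90) cum 270  ← median
  y=22 (Elwood, w=120) cum 390
  y=25 (Denby, w=20) cum 410
⇒ y* = 15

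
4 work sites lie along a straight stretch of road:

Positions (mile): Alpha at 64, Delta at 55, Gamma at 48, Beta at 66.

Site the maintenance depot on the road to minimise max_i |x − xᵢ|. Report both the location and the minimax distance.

location 57, max distance 9

The 1-center on a line is the midpoint of the two extreme points: leftmost at 48, rightmost at 66.
Optimal location = (48 + 66)/2 = 57; maximum distance = (66 − 48)/2 = 9.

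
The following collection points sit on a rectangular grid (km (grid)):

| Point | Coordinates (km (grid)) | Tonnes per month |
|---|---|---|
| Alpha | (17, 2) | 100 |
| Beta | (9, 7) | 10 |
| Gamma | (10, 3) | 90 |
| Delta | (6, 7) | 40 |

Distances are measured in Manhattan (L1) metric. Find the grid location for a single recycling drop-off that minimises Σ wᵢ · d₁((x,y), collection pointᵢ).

Manhattan distance separates: Σwᵢ(|x−xᵢ|+|y−yᵢ|) = Σwᵢ|x−xᵢ| + Σwᵢ|y−yᵢ|, so x and y are optimised independently as 1-D weighted medians.
Total weight W = 240; half = 120.
x-coordinate, sorted with cumulative weight:
  x=6 (Delta, w=40) cum 40
  x=9 (Beta, w=10) cum 50
  x=10 (Gamma, w=90) cum 140  ← median
  x=17 (Alpha, w=100) cum 240
⇒ x* = 10
y-coordinate, sorted with cumulative weight:
  y=2 (Alpha, w=100) cum 100
  y=3 (Gamma, w=90) cum 190  ← median
  y=7 (Beta, w=10) cum 200
  y=7 (Delta, w=40) cum 240
⇒ y* = 3

(10, 3)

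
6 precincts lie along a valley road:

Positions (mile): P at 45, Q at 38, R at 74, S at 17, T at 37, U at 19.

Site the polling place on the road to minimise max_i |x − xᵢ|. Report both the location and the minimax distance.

The 1-center on a line is the midpoint of the two extreme points: leftmost at 17, rightmost at 74.
Optimal location = (17 + 74)/2 = 45.5; maximum distance = (74 − 17)/2 = 28.5.

location 45.5, max distance 28.5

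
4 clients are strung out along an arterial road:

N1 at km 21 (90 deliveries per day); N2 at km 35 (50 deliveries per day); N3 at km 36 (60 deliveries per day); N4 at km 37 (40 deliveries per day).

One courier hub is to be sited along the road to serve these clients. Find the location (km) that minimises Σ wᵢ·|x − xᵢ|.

x = 35

For a sum of weighted absolute distances on a line, the optimum is the weighted median (not the mean). Total weight W = 240; half-weight = 120.
Sort by position and accumulate weight:
  km 21 (N1, w=90) → cum 90
  km 35 (N2, w=50) → cum 140  ≥ 120 → median here
  km 36 (N3, w=60) → cum 200
  km 37 (N4, w=40) → cum 240
Optimal location: km 35.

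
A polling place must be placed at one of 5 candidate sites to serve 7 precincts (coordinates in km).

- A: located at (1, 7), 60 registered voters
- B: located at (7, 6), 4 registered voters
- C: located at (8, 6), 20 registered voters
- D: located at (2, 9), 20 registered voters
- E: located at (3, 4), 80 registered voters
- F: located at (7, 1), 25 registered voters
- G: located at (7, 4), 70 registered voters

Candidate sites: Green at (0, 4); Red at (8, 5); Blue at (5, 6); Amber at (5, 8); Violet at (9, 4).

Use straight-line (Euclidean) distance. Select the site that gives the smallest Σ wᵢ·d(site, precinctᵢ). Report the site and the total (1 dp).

Blue, total 959.1 km

Total weighted distance at each candidate:
  Green (0, 4): total = 1411.9
  Red (8, 5): total = 1216.7
  Blue (5, 6): total = 959.1
  Amber (5, 8): total = 1246.9
  Violet (9, 4): total = 1450.9
Minimum is at Blue with total 959.1 km.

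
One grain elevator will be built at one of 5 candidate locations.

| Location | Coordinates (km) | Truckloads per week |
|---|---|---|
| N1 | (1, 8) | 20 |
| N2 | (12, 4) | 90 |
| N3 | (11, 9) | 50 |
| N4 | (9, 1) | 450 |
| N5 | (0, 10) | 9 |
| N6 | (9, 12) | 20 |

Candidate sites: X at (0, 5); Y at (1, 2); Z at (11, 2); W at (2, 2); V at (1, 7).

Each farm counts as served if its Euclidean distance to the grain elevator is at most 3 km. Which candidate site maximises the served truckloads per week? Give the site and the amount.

Z, covering 540

Coverage radius r = 3 km; a point is covered iff (Δx)²+(Δy)² ≤ 3² = 9.
  X (0, 5): covers {none} → 0
  Y (1, 2): covers {none} → 0
  Z (11, 2): covers {N2, N4} → 540
  W (2, 2): covers {none} → 0
  V (1, 7): covers {N1} → 20
Maximum coverage at Z: 540 truckloads per week.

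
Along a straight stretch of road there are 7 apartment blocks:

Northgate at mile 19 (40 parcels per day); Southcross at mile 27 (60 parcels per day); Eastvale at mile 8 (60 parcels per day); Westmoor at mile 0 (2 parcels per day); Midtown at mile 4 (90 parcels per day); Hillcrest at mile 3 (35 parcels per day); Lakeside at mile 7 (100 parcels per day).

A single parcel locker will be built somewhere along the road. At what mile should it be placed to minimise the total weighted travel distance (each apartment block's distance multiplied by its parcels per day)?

For a sum of weighted absolute distances on a line, the optimum is the weighted median (not the mean). Total weight W = 387; half-weight = 193.5.
Sort by position and accumulate weight:
  mile 0 (Westmoor, w=2) → cum 2
  mile 3 (Hillcrest, w=35) → cum 37
  mile 4 (Midtown, w=90) → cum 127
  mile 7 (Lakeside, w=100) → cum 227  ≥ 193.5 → median here
  mile 8 (Eastvale, w=60) → cum 287
  mile 19 (Northgate, w=40) → cum 327
  mile 27 (Southcross, w=60) → cum 387
Optimal location: mile 7.

x = 7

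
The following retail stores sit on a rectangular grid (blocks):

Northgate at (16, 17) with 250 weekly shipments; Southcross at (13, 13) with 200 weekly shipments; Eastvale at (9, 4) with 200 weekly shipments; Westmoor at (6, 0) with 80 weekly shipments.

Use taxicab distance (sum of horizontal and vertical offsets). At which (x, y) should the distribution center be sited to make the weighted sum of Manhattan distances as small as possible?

Manhattan distance separates: Σwᵢ(|x−xᵢ|+|y−yᵢ|) = Σwᵢ|x−xᵢ| + Σwᵢ|y−yᵢ|, so x and y are optimised independently as 1-D weighted medians.
Total weight W = 730; half = 365.
x-coordinate, sorted with cumulative weight:
  x=6 (Westmoor, w=80) cum 80
  x=9 (Eastvale, w=200) cum 280
  x=13 (Southcross, w=200) cum 480  ← median
  x=16 (Northgate, w=250) cum 730
⇒ x* = 13
y-coordinate, sorted with cumulative weight:
  y=0 (Westmoor, w=80) cum 80
  y=4 (Eastvale, w=200) cum 280
  y=13 (Southcross, w=200) cum 480  ← median
  y=17 (Northgate, w=250) cum 730
⇒ y* = 13

(13, 13)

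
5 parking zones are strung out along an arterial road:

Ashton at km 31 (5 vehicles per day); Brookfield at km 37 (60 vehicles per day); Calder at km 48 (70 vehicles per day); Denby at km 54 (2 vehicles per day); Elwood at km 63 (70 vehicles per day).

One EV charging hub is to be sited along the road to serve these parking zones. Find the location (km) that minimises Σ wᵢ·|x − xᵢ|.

For a sum of weighted absolute distances on a line, the optimum is the weighted median (not the mean). Total weight W = 207; half-weight = 103.5.
Sort by position and accumulate weight:
  km 31 (Ashton, w=5) → cum 5
  km 37 (Brookfield, w=60) → cum 65
  km 48 (Calder, w=70) → cum 135  ≥ 103.5 → median here
  km 54 (Denby, w=2) → cum 137
  km 63 (Elwood, w=70) → cum 207
Optimal location: km 48.

x = 48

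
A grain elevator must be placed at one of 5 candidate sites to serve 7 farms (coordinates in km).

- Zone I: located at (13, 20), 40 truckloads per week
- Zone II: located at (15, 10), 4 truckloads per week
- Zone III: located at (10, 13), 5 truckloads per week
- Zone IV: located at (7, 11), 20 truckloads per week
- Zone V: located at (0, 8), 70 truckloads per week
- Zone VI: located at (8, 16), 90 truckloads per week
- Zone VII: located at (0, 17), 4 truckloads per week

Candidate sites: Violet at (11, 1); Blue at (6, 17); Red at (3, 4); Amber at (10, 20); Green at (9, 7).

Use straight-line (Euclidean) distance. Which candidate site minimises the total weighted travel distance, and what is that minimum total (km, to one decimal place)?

Total weighted distance at each candidate:
  Violet (11, 1): total = 3446.3
  Blue (6, 17): total = 1482.6
  Red (3, 4): total = 2600.0
  Amber (10, 20): total = 1927.1
  Green (9, 7): total = 2193.4
Minimum is at Blue with total 1482.6 km.

Blue, total 1482.6 km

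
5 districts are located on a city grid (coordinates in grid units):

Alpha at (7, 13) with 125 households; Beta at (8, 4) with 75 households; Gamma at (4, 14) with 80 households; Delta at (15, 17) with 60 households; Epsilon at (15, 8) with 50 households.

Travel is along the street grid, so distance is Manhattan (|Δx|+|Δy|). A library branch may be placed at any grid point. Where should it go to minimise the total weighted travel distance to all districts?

(7, 13)

Manhattan distance separates: Σwᵢ(|x−xᵢ|+|y−yᵢ|) = Σwᵢ|x−xᵢ| + Σwᵢ|y−yᵢ|, so x and y are optimised independently as 1-D weighted medians.
Total weight W = 390; half = 195.
x-coordinate, sorted with cumulative weight:
  x=4 (Gamma, w=80) cum 80
  x=7 (Alpha, w=125) cum 205  ← median
  x=8 (Beta, w=75) cum 280
  x=15 (Delta, w=60) cum 340
  x=15 (Epsilon, w=50) cum 390
⇒ x* = 7
y-coordinate, sorted with cumulative weight:
  y=4 (Beta, w=75) cum 75
  y=8 (Epsilon, w=50) cum 125
  y=13 (Alpha, w=125) cum 250  ← median
  y=14 (Gamma, w=80) cum 330
  y=17 (Delta, w=60) cum 390
⇒ y* = 13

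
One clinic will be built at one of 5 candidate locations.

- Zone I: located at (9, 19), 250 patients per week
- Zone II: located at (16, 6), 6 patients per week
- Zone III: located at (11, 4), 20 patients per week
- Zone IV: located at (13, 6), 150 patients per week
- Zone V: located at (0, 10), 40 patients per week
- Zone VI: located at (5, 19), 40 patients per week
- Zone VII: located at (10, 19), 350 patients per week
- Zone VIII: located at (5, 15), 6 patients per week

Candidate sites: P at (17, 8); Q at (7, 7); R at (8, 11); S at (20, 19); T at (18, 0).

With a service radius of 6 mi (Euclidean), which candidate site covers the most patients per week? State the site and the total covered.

Coverage radius r = 6 mi; a point is covered iff (Δx)²+(Δy)² ≤ 6² = 36.
  P (17, 8): covers {Zone II, Zone IV} → 156
  Q (7, 7): covers {Zone III} → 20
  R (8, 11): covers {Zone VIII} → 6
  S (20, 19): covers {none} → 0
  T (18, 0): covers {none} → 0
Maximum coverage at P: 156 patients per week.

P, covering 156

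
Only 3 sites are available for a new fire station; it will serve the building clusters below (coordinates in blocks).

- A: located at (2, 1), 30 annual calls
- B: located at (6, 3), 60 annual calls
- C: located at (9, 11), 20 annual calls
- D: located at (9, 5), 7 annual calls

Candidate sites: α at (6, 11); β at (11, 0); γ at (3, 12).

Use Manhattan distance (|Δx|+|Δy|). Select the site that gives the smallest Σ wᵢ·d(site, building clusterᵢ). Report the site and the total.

α, total 1023 blocks

Total weighted distance at each candidate:
  α (6, 11): total = 1023
  β (11, 0): total = 1089
  γ (3, 12): total = 1311
Minimum is at α with total 1023 blocks.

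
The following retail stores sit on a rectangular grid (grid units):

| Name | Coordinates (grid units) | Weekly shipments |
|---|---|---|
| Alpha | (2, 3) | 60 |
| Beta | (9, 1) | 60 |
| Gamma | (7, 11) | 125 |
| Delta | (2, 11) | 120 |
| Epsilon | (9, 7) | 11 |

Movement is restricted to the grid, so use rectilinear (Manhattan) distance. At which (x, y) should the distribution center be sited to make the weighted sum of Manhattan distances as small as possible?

(7, 11)

Manhattan distance separates: Σwᵢ(|x−xᵢ|+|y−yᵢ|) = Σwᵢ|x−xᵢ| + Σwᵢ|y−yᵢ|, so x and y are optimised independently as 1-D weighted medians.
Total weight W = 376; half = 188.
x-coordinate, sorted with cumulative weight:
  x=2 (Alpha, w=60) cum 60
  x=2 (Delta, w=120) cum 180
  x=7 (Gamma, w=125) cum 305  ← median
  x=9 (Beta, w=60) cum 365
  x=9 (Epsilon, w=11) cum 376
⇒ x* = 7
y-coordinate, sorted with cumulative weight:
  y=1 (Beta, w=60) cum 60
  y=3 (Alpha, w=60) cum 120
  y=7 (Epsilon, w=11) cum 131
  y=11 (Gamma, w=125) cum 256  ← median
  y=11 (Delta, w=120) cum 376
⇒ y* = 11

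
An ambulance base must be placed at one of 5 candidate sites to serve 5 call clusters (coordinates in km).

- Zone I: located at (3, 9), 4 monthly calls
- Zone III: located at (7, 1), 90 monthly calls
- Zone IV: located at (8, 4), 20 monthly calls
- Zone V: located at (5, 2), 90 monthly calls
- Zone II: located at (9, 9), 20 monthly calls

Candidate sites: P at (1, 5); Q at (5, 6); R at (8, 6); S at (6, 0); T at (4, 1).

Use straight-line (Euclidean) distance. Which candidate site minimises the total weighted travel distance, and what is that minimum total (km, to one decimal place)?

S, total 645.7 km

Total weighted distance at each candidate:
  P (1, 5): total = 1437.2
  Q (5, 6): total = 1031.2
  R (8, 6): total = 1035.5
  S (6, 0): total = 645.7
  T (4, 1): total = 718.2
Minimum is at S with total 645.7 km.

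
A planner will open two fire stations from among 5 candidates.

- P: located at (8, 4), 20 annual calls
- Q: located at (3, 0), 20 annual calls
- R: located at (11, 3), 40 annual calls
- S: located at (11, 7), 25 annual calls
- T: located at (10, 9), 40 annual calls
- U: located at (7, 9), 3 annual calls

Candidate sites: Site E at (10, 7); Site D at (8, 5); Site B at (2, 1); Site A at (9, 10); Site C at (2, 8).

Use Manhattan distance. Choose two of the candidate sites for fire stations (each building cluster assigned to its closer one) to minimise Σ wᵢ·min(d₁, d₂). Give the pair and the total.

Evaluate every pair (each demand assigned to the nearer of the two):
  {Site E, Site B}: total = 460
  {Site E, Site D}: total = 540
  {Site E, Site C}: total = 600
  {Site D, Site A}: total = 634
  {Site D, Site B}: total = 640
  {Site E, Site A}: total = 694
  {Site B, Site A}: total = 754
  {Site D, Site C}: total = 780
  {Site A, Site C}: total = 894
  {Site B, Site C}: total = 1288
Best pair: {Site E, Site B} with total 460.

{Site E, Site B}, total 460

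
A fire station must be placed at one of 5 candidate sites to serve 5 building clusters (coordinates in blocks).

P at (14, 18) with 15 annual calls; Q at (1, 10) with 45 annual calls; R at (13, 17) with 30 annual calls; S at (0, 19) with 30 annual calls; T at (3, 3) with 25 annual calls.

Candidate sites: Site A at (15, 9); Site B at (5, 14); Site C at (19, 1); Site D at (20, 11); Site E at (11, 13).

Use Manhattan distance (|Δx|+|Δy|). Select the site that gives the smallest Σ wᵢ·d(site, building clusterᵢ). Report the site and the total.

Site B, total 1510 blocks

Total weighted distance at each candidate:
  Site A (15, 9): total = 2325
  Site B (5, 14): total = 1510
  Site C (19, 1): total = 3765
  Site D (20, 11): total = 2950
  Site E (11, 13): total = 1845
Minimum is at Site B with total 1510 blocks.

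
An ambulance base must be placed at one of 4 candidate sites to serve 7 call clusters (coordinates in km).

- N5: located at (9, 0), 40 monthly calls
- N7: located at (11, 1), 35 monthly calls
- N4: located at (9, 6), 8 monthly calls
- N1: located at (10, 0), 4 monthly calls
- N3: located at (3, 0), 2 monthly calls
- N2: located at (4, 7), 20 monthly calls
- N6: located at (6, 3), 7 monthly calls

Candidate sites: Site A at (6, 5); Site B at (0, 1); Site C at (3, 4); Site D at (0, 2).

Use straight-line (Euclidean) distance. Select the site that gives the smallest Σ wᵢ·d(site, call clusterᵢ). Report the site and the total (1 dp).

Site A, total 590.5 km

Total weighted distance at each candidate:
  Site A (6, 5): total = 590.5
  Site B (0, 1): total = 1064.6
  Site C (3, 4): total = 763.7
  Site D (0, 2): total = 1052.8
Minimum is at Site A with total 590.5 km.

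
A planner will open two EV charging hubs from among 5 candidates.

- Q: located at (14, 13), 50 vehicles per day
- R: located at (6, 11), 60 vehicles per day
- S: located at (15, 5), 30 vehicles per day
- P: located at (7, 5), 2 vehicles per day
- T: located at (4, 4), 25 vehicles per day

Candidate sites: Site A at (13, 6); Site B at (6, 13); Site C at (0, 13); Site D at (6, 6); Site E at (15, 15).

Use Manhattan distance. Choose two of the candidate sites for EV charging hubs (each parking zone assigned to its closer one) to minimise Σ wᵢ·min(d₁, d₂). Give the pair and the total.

Evaluate every pair (each demand assigned to the nearer of the two):
  {Site D, Site E}: total = 854
  {Site B, Site E}: total = 863
  {Site A, Site D}: total = 894
  {Site A, Site B}: total = 899
  {Site B, Site D}: total = 924
  {Site A, Site E}: total = 1249
  {Site A, Site C}: total = 1259
  {Site C, Site E}: total = 1285
  {Site B, Site C}: total = 1323
  {Site C, Site D}: total = 1404
Best pair: {Site D, Site E} with total 854.

{Site D, Site E}, total 854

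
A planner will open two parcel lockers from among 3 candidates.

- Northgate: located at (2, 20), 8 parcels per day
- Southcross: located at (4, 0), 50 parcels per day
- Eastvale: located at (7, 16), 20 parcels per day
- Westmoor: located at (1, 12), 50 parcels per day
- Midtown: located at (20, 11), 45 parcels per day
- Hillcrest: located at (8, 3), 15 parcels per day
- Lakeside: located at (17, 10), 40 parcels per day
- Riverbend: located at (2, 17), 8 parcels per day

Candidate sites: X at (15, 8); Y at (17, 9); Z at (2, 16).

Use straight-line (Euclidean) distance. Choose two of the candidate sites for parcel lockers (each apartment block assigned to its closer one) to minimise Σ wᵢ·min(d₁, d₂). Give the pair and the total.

{Y, Z}, total 1501.2

Evaluate every pair (each demand assigned to the nearer of the two):
  {Y, Z}: total = 1501.2
  {X, Z}: total = 1530.8
  {X, Y}: total = 2233.7
Best pair: {Y, Z} with total 1501.2.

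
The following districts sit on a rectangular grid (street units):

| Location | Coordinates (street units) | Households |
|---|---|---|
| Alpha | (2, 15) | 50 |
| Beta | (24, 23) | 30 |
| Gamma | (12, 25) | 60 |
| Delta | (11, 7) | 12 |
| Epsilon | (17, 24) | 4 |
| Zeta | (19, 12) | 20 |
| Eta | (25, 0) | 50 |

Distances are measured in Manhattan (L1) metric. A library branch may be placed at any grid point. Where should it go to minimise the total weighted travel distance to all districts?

Manhattan distance separates: Σwᵢ(|x−xᵢ|+|y−yᵢ|) = Σwᵢ|x−xᵢ| + Σwᵢ|y−yᵢ|, so x and y are optimised independently as 1-D weighted medians.
Total weight W = 226; half = 113.
x-coordinate, sorted with cumulative weight:
  x=2 (Alpha, w=50) cum 50
  x=11 (Delta, w=12) cum 62
  x=12 (Gamma, w=60) cum 122  ← median
  x=17 (Epsilon, w=4) cum 126
  x=19 (Zeta, w=20) cum 146
  x=24 (Beta, w=30) cum 176
  x=25 (Eta, w=50) cum 226
⇒ x* = 12
y-coordinate, sorted with cumulative weight:
  y=0 (Eta, w=50) cum 50
  y=7 (Delta, w=12) cum 62
  y=12 (Zeta, w=20) cum 82
  y=15 (Alpha, w=50) cum 132  ← median
  y=23 (Beta, w=30) cum 162
  y=24 (Epsilon, w=4) cum 166
  y=25 (Gamma, w=60) cum 226
⇒ y* = 15

(12, 15)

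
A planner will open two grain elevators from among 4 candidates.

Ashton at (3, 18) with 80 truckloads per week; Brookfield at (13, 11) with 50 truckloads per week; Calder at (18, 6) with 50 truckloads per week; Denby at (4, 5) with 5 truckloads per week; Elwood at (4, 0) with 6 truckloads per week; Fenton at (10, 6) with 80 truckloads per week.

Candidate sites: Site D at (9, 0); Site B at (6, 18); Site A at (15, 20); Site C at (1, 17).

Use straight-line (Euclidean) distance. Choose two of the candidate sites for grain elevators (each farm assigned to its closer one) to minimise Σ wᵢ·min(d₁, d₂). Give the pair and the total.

Evaluate every pair (each demand assigned to the nearer of the two):
  {Site D, Site B}: total = 1827.8
  {Site D, Site C}: total = 1856.9
  {Site D, Site A}: total = 2527.0
  {Site B, Site A}: total = 2603.2
  {Site A, Site C}: total = 2658.2
  {Site B, Site C}: total = 2699.7
Best pair: {Site D, Site B} with total 1827.8.

{Site D, Site B}, total 1827.8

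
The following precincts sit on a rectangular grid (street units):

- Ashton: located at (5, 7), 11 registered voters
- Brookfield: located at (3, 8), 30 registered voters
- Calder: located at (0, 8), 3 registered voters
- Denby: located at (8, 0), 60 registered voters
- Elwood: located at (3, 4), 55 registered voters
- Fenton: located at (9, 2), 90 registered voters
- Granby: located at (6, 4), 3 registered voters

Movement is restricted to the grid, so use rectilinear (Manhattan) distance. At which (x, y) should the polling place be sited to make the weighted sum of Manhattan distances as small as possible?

(8, 2)

Manhattan distance separates: Σwᵢ(|x−xᵢ|+|y−yᵢ|) = Σwᵢ|x−xᵢ| + Σwᵢ|y−yᵢ|, so x and y are optimised independently as 1-D weighted medians.
Total weight W = 252; half = 126.
x-coordinate, sorted with cumulative weight:
  x=0 (Calder, w=3) cum 3
  x=3 (Brookfield, w=30) cum 33
  x=3 (Elwood, w=55) cum 88
  x=5 (Ashton, w=11) cum 99
  x=6 (Granby, w=3) cum 102
  x=8 (Denby, w=60) cum 162  ← median
  x=9 (Fenton, w=90) cum 252
⇒ x* = 8
y-coordinate, sorted with cumulative weight:
  y=0 (Denby, w=60) cum 60
  y=2 (Fenton, w=90) cum 150  ← median
  y=4 (Elwood, w=55) cum 205
  y=4 (Granby, w=3) cum 208
  y=7 (Ashton, w=11) cum 219
  y=8 (Brookfield, w=30) cum 249
  y=8 (Calder, w=3) cum 252
⇒ y* = 2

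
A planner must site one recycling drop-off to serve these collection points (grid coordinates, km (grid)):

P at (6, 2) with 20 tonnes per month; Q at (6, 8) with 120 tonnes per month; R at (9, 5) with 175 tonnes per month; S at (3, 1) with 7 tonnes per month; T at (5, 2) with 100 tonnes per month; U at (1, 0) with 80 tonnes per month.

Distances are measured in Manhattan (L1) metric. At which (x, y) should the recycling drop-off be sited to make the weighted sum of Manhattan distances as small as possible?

Manhattan distance separates: Σwᵢ(|x−xᵢ|+|y−yᵢ|) = Σwᵢ|x−xᵢ| + Σwᵢ|y−yᵢ|, so x and y are optimised independently as 1-D weighted medians.
Total weight W = 502; half = 251.
x-coordinate, sorted with cumulative weight:
  x=1 (U, w=80) cum 80
  x=3 (S, w=7) cum 87
  x=5 (T, w=100) cum 187
  x=6 (P, w=20) cum 207
  x=6 (Q, w=120) cum 327  ← median
  x=9 (R, w=175) cum 502
⇒ x* = 6
y-coordinate, sorted with cumulative weight:
  y=0 (U, w=80) cum 80
  y=1 (S, w=7) cum 87
  y=2 (P, w=20) cum 107
  y=2 (T, w=100) cum 207
  y=5 (R, w=175) cum 382  ← median
  y=8 (Q, w=120) cum 502
⇒ y* = 5

(6, 5)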